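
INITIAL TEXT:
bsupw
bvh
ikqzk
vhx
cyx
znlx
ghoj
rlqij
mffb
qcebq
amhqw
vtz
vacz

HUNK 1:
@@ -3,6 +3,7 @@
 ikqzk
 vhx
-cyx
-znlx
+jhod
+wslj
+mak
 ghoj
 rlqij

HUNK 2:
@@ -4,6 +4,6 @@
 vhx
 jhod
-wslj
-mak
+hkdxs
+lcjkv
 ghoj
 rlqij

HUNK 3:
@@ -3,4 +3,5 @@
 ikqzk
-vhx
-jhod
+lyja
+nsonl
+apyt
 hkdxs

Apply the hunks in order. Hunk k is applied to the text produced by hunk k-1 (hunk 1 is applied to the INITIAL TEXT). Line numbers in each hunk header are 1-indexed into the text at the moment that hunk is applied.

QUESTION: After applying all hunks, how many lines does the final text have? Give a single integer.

Answer: 15

Derivation:
Hunk 1: at line 3 remove [cyx,znlx] add [jhod,wslj,mak] -> 14 lines: bsupw bvh ikqzk vhx jhod wslj mak ghoj rlqij mffb qcebq amhqw vtz vacz
Hunk 2: at line 4 remove [wslj,mak] add [hkdxs,lcjkv] -> 14 lines: bsupw bvh ikqzk vhx jhod hkdxs lcjkv ghoj rlqij mffb qcebq amhqw vtz vacz
Hunk 3: at line 3 remove [vhx,jhod] add [lyja,nsonl,apyt] -> 15 lines: bsupw bvh ikqzk lyja nsonl apyt hkdxs lcjkv ghoj rlqij mffb qcebq amhqw vtz vacz
Final line count: 15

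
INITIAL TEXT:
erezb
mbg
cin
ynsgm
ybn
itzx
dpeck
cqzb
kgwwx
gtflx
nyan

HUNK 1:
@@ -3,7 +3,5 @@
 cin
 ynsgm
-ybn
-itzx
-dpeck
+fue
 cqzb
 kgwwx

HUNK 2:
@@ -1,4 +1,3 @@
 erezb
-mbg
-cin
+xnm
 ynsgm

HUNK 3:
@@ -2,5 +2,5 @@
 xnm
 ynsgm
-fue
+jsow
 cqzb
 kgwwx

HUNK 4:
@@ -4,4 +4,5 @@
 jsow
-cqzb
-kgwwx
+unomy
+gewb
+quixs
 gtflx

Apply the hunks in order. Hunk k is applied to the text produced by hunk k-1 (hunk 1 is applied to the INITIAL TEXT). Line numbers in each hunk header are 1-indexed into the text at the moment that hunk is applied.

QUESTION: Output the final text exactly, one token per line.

Answer: erezb
xnm
ynsgm
jsow
unomy
gewb
quixs
gtflx
nyan

Derivation:
Hunk 1: at line 3 remove [ybn,itzx,dpeck] add [fue] -> 9 lines: erezb mbg cin ynsgm fue cqzb kgwwx gtflx nyan
Hunk 2: at line 1 remove [mbg,cin] add [xnm] -> 8 lines: erezb xnm ynsgm fue cqzb kgwwx gtflx nyan
Hunk 3: at line 2 remove [fue] add [jsow] -> 8 lines: erezb xnm ynsgm jsow cqzb kgwwx gtflx nyan
Hunk 4: at line 4 remove [cqzb,kgwwx] add [unomy,gewb,quixs] -> 9 lines: erezb xnm ynsgm jsow unomy gewb quixs gtflx nyan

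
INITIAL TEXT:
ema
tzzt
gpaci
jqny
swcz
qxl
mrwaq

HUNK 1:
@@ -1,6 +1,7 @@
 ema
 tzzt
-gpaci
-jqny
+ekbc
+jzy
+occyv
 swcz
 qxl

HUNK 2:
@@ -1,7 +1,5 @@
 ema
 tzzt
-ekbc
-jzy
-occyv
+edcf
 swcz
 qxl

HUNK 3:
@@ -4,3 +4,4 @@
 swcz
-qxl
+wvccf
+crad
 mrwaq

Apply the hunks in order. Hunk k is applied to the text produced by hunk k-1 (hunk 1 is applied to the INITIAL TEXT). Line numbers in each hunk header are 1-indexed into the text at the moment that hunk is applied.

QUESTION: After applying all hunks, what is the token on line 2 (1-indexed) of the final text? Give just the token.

Answer: tzzt

Derivation:
Hunk 1: at line 1 remove [gpaci,jqny] add [ekbc,jzy,occyv] -> 8 lines: ema tzzt ekbc jzy occyv swcz qxl mrwaq
Hunk 2: at line 1 remove [ekbc,jzy,occyv] add [edcf] -> 6 lines: ema tzzt edcf swcz qxl mrwaq
Hunk 3: at line 4 remove [qxl] add [wvccf,crad] -> 7 lines: ema tzzt edcf swcz wvccf crad mrwaq
Final line 2: tzzt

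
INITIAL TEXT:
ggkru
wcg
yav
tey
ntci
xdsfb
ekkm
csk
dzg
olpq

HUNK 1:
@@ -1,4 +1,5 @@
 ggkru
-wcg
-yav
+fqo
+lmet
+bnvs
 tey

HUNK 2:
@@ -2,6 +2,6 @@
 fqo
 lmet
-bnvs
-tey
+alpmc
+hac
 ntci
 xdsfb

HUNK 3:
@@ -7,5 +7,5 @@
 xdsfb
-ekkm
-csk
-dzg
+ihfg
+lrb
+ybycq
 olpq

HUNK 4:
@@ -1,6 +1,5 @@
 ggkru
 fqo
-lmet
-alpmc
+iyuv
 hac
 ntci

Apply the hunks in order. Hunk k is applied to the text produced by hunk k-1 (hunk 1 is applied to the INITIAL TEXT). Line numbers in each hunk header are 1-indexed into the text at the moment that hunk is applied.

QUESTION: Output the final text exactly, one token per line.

Answer: ggkru
fqo
iyuv
hac
ntci
xdsfb
ihfg
lrb
ybycq
olpq

Derivation:
Hunk 1: at line 1 remove [wcg,yav] add [fqo,lmet,bnvs] -> 11 lines: ggkru fqo lmet bnvs tey ntci xdsfb ekkm csk dzg olpq
Hunk 2: at line 2 remove [bnvs,tey] add [alpmc,hac] -> 11 lines: ggkru fqo lmet alpmc hac ntci xdsfb ekkm csk dzg olpq
Hunk 3: at line 7 remove [ekkm,csk,dzg] add [ihfg,lrb,ybycq] -> 11 lines: ggkru fqo lmet alpmc hac ntci xdsfb ihfg lrb ybycq olpq
Hunk 4: at line 1 remove [lmet,alpmc] add [iyuv] -> 10 lines: ggkru fqo iyuv hac ntci xdsfb ihfg lrb ybycq olpq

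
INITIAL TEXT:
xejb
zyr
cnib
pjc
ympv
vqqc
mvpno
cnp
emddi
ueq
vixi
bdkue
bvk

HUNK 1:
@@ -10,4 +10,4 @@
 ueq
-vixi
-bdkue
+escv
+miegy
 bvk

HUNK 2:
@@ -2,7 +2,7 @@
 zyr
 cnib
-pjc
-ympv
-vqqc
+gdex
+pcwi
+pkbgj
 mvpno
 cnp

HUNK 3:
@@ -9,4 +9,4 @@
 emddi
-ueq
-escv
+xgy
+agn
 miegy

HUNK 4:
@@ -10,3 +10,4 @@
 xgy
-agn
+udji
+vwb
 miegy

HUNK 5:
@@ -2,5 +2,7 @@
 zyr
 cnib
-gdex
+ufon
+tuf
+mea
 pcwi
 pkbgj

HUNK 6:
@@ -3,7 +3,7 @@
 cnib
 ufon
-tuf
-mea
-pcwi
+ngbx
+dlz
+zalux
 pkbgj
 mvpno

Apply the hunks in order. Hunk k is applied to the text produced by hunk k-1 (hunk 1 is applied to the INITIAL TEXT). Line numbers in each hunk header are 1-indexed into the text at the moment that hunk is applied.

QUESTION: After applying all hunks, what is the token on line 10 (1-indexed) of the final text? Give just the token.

Hunk 1: at line 10 remove [vixi,bdkue] add [escv,miegy] -> 13 lines: xejb zyr cnib pjc ympv vqqc mvpno cnp emddi ueq escv miegy bvk
Hunk 2: at line 2 remove [pjc,ympv,vqqc] add [gdex,pcwi,pkbgj] -> 13 lines: xejb zyr cnib gdex pcwi pkbgj mvpno cnp emddi ueq escv miegy bvk
Hunk 3: at line 9 remove [ueq,escv] add [xgy,agn] -> 13 lines: xejb zyr cnib gdex pcwi pkbgj mvpno cnp emddi xgy agn miegy bvk
Hunk 4: at line 10 remove [agn] add [udji,vwb] -> 14 lines: xejb zyr cnib gdex pcwi pkbgj mvpno cnp emddi xgy udji vwb miegy bvk
Hunk 5: at line 2 remove [gdex] add [ufon,tuf,mea] -> 16 lines: xejb zyr cnib ufon tuf mea pcwi pkbgj mvpno cnp emddi xgy udji vwb miegy bvk
Hunk 6: at line 3 remove [tuf,mea,pcwi] add [ngbx,dlz,zalux] -> 16 lines: xejb zyr cnib ufon ngbx dlz zalux pkbgj mvpno cnp emddi xgy udji vwb miegy bvk
Final line 10: cnp

Answer: cnp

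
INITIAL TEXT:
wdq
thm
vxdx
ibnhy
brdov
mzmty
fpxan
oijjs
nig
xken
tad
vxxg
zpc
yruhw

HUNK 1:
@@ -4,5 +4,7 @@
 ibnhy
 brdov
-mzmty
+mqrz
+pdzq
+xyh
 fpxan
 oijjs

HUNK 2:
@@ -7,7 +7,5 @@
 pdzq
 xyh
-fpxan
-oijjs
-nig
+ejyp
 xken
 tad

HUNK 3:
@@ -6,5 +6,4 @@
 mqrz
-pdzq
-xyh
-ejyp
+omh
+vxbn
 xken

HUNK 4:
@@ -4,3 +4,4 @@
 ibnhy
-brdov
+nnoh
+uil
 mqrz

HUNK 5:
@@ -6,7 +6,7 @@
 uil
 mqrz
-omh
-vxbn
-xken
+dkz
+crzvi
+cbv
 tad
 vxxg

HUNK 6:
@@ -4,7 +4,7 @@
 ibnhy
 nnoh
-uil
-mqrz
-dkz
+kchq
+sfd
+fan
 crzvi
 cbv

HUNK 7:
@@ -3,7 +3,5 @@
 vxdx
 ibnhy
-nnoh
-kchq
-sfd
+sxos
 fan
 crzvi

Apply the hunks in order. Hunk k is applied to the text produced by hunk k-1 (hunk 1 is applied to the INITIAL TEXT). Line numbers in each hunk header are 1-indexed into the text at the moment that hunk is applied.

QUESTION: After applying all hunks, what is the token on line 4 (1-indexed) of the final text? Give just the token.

Answer: ibnhy

Derivation:
Hunk 1: at line 4 remove [mzmty] add [mqrz,pdzq,xyh] -> 16 lines: wdq thm vxdx ibnhy brdov mqrz pdzq xyh fpxan oijjs nig xken tad vxxg zpc yruhw
Hunk 2: at line 7 remove [fpxan,oijjs,nig] add [ejyp] -> 14 lines: wdq thm vxdx ibnhy brdov mqrz pdzq xyh ejyp xken tad vxxg zpc yruhw
Hunk 3: at line 6 remove [pdzq,xyh,ejyp] add [omh,vxbn] -> 13 lines: wdq thm vxdx ibnhy brdov mqrz omh vxbn xken tad vxxg zpc yruhw
Hunk 4: at line 4 remove [brdov] add [nnoh,uil] -> 14 lines: wdq thm vxdx ibnhy nnoh uil mqrz omh vxbn xken tad vxxg zpc yruhw
Hunk 5: at line 6 remove [omh,vxbn,xken] add [dkz,crzvi,cbv] -> 14 lines: wdq thm vxdx ibnhy nnoh uil mqrz dkz crzvi cbv tad vxxg zpc yruhw
Hunk 6: at line 4 remove [uil,mqrz,dkz] add [kchq,sfd,fan] -> 14 lines: wdq thm vxdx ibnhy nnoh kchq sfd fan crzvi cbv tad vxxg zpc yruhw
Hunk 7: at line 3 remove [nnoh,kchq,sfd] add [sxos] -> 12 lines: wdq thm vxdx ibnhy sxos fan crzvi cbv tad vxxg zpc yruhw
Final line 4: ibnhy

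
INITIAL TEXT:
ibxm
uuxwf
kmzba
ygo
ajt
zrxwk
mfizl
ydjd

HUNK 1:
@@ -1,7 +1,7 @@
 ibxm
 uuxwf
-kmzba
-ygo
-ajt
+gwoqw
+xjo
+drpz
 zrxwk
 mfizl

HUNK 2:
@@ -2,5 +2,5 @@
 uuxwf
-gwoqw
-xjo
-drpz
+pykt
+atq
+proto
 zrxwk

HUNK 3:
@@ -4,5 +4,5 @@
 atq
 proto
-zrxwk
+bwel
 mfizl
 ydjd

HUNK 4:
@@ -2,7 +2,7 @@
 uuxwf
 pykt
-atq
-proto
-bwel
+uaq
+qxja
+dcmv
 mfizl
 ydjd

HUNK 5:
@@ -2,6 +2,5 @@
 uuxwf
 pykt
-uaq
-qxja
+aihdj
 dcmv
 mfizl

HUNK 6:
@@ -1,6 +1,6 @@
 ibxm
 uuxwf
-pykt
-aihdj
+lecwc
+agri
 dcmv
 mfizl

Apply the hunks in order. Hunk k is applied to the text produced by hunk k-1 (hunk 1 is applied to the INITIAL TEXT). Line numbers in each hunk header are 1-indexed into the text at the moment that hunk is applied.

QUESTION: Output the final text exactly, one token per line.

Hunk 1: at line 1 remove [kmzba,ygo,ajt] add [gwoqw,xjo,drpz] -> 8 lines: ibxm uuxwf gwoqw xjo drpz zrxwk mfizl ydjd
Hunk 2: at line 2 remove [gwoqw,xjo,drpz] add [pykt,atq,proto] -> 8 lines: ibxm uuxwf pykt atq proto zrxwk mfizl ydjd
Hunk 3: at line 4 remove [zrxwk] add [bwel] -> 8 lines: ibxm uuxwf pykt atq proto bwel mfizl ydjd
Hunk 4: at line 2 remove [atq,proto,bwel] add [uaq,qxja,dcmv] -> 8 lines: ibxm uuxwf pykt uaq qxja dcmv mfizl ydjd
Hunk 5: at line 2 remove [uaq,qxja] add [aihdj] -> 7 lines: ibxm uuxwf pykt aihdj dcmv mfizl ydjd
Hunk 6: at line 1 remove [pykt,aihdj] add [lecwc,agri] -> 7 lines: ibxm uuxwf lecwc agri dcmv mfizl ydjd

Answer: ibxm
uuxwf
lecwc
agri
dcmv
mfizl
ydjd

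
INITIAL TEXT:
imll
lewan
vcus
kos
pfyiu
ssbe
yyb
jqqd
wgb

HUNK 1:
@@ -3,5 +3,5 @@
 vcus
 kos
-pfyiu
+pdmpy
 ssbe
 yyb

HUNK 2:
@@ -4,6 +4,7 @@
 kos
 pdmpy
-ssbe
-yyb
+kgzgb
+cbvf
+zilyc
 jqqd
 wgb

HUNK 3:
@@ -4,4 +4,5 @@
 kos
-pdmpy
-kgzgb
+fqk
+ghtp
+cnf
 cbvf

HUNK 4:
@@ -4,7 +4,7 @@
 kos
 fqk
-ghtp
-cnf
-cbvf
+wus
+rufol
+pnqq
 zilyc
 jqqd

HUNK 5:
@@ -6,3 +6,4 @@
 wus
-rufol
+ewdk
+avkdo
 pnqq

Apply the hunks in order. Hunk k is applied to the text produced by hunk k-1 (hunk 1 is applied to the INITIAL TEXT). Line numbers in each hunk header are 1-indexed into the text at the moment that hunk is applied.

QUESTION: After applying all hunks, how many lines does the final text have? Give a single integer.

Hunk 1: at line 3 remove [pfyiu] add [pdmpy] -> 9 lines: imll lewan vcus kos pdmpy ssbe yyb jqqd wgb
Hunk 2: at line 4 remove [ssbe,yyb] add [kgzgb,cbvf,zilyc] -> 10 lines: imll lewan vcus kos pdmpy kgzgb cbvf zilyc jqqd wgb
Hunk 3: at line 4 remove [pdmpy,kgzgb] add [fqk,ghtp,cnf] -> 11 lines: imll lewan vcus kos fqk ghtp cnf cbvf zilyc jqqd wgb
Hunk 4: at line 4 remove [ghtp,cnf,cbvf] add [wus,rufol,pnqq] -> 11 lines: imll lewan vcus kos fqk wus rufol pnqq zilyc jqqd wgb
Hunk 5: at line 6 remove [rufol] add [ewdk,avkdo] -> 12 lines: imll lewan vcus kos fqk wus ewdk avkdo pnqq zilyc jqqd wgb
Final line count: 12

Answer: 12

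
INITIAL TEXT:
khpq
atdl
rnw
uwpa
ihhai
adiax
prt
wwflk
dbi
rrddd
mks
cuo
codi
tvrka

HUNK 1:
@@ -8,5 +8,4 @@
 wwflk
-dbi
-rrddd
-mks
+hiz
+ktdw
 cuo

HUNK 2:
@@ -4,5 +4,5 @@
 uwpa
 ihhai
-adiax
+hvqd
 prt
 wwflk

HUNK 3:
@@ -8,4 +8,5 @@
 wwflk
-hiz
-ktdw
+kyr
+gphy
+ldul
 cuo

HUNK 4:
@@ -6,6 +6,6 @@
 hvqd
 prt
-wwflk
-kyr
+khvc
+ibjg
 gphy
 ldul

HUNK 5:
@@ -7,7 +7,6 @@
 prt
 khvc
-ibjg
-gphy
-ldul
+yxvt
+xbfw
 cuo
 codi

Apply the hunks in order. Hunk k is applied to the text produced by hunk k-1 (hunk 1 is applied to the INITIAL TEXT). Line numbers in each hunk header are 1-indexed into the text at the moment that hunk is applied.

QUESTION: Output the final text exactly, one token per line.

Hunk 1: at line 8 remove [dbi,rrddd,mks] add [hiz,ktdw] -> 13 lines: khpq atdl rnw uwpa ihhai adiax prt wwflk hiz ktdw cuo codi tvrka
Hunk 2: at line 4 remove [adiax] add [hvqd] -> 13 lines: khpq atdl rnw uwpa ihhai hvqd prt wwflk hiz ktdw cuo codi tvrka
Hunk 3: at line 8 remove [hiz,ktdw] add [kyr,gphy,ldul] -> 14 lines: khpq atdl rnw uwpa ihhai hvqd prt wwflk kyr gphy ldul cuo codi tvrka
Hunk 4: at line 6 remove [wwflk,kyr] add [khvc,ibjg] -> 14 lines: khpq atdl rnw uwpa ihhai hvqd prt khvc ibjg gphy ldul cuo codi tvrka
Hunk 5: at line 7 remove [ibjg,gphy,ldul] add [yxvt,xbfw] -> 13 lines: khpq atdl rnw uwpa ihhai hvqd prt khvc yxvt xbfw cuo codi tvrka

Answer: khpq
atdl
rnw
uwpa
ihhai
hvqd
prt
khvc
yxvt
xbfw
cuo
codi
tvrka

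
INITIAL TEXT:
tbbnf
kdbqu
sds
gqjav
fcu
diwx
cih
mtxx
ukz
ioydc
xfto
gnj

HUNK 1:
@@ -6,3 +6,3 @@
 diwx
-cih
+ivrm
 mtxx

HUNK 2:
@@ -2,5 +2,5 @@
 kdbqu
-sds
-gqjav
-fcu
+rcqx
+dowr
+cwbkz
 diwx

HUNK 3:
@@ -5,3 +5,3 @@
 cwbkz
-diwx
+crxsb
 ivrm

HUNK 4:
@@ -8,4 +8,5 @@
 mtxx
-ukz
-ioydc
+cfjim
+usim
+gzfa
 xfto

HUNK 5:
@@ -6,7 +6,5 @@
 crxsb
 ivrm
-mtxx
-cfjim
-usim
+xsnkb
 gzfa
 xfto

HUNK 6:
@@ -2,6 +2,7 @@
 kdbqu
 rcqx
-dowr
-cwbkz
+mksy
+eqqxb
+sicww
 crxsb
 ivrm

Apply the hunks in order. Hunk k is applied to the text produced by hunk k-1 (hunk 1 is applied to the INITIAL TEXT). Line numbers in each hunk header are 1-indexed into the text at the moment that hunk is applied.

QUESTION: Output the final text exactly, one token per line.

Hunk 1: at line 6 remove [cih] add [ivrm] -> 12 lines: tbbnf kdbqu sds gqjav fcu diwx ivrm mtxx ukz ioydc xfto gnj
Hunk 2: at line 2 remove [sds,gqjav,fcu] add [rcqx,dowr,cwbkz] -> 12 lines: tbbnf kdbqu rcqx dowr cwbkz diwx ivrm mtxx ukz ioydc xfto gnj
Hunk 3: at line 5 remove [diwx] add [crxsb] -> 12 lines: tbbnf kdbqu rcqx dowr cwbkz crxsb ivrm mtxx ukz ioydc xfto gnj
Hunk 4: at line 8 remove [ukz,ioydc] add [cfjim,usim,gzfa] -> 13 lines: tbbnf kdbqu rcqx dowr cwbkz crxsb ivrm mtxx cfjim usim gzfa xfto gnj
Hunk 5: at line 6 remove [mtxx,cfjim,usim] add [xsnkb] -> 11 lines: tbbnf kdbqu rcqx dowr cwbkz crxsb ivrm xsnkb gzfa xfto gnj
Hunk 6: at line 2 remove [dowr,cwbkz] add [mksy,eqqxb,sicww] -> 12 lines: tbbnf kdbqu rcqx mksy eqqxb sicww crxsb ivrm xsnkb gzfa xfto gnj

Answer: tbbnf
kdbqu
rcqx
mksy
eqqxb
sicww
crxsb
ivrm
xsnkb
gzfa
xfto
gnj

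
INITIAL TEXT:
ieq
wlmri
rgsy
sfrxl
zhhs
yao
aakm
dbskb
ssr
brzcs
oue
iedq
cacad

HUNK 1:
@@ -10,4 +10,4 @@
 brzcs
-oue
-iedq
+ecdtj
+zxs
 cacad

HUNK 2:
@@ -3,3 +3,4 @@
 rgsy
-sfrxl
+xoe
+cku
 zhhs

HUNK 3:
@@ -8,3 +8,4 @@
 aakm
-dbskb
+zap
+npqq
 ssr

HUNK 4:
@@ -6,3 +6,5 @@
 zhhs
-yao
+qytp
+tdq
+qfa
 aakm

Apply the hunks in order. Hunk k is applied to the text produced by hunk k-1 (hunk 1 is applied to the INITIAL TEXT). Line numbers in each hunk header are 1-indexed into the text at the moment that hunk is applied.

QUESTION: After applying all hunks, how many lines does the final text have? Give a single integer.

Answer: 17

Derivation:
Hunk 1: at line 10 remove [oue,iedq] add [ecdtj,zxs] -> 13 lines: ieq wlmri rgsy sfrxl zhhs yao aakm dbskb ssr brzcs ecdtj zxs cacad
Hunk 2: at line 3 remove [sfrxl] add [xoe,cku] -> 14 lines: ieq wlmri rgsy xoe cku zhhs yao aakm dbskb ssr brzcs ecdtj zxs cacad
Hunk 3: at line 8 remove [dbskb] add [zap,npqq] -> 15 lines: ieq wlmri rgsy xoe cku zhhs yao aakm zap npqq ssr brzcs ecdtj zxs cacad
Hunk 4: at line 6 remove [yao] add [qytp,tdq,qfa] -> 17 lines: ieq wlmri rgsy xoe cku zhhs qytp tdq qfa aakm zap npqq ssr brzcs ecdtj zxs cacad
Final line count: 17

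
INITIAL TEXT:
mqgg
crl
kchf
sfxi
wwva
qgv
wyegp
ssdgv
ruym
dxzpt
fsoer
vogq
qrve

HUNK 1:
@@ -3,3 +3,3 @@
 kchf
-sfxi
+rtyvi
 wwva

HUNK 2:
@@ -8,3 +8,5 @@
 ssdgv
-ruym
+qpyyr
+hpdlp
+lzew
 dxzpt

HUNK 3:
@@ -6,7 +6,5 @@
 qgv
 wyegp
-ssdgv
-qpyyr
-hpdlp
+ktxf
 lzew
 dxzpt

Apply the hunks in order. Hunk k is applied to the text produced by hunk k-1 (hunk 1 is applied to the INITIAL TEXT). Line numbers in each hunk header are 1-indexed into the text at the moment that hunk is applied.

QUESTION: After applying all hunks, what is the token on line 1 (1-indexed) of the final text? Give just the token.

Answer: mqgg

Derivation:
Hunk 1: at line 3 remove [sfxi] add [rtyvi] -> 13 lines: mqgg crl kchf rtyvi wwva qgv wyegp ssdgv ruym dxzpt fsoer vogq qrve
Hunk 2: at line 8 remove [ruym] add [qpyyr,hpdlp,lzew] -> 15 lines: mqgg crl kchf rtyvi wwva qgv wyegp ssdgv qpyyr hpdlp lzew dxzpt fsoer vogq qrve
Hunk 3: at line 6 remove [ssdgv,qpyyr,hpdlp] add [ktxf] -> 13 lines: mqgg crl kchf rtyvi wwva qgv wyegp ktxf lzew dxzpt fsoer vogq qrve
Final line 1: mqgg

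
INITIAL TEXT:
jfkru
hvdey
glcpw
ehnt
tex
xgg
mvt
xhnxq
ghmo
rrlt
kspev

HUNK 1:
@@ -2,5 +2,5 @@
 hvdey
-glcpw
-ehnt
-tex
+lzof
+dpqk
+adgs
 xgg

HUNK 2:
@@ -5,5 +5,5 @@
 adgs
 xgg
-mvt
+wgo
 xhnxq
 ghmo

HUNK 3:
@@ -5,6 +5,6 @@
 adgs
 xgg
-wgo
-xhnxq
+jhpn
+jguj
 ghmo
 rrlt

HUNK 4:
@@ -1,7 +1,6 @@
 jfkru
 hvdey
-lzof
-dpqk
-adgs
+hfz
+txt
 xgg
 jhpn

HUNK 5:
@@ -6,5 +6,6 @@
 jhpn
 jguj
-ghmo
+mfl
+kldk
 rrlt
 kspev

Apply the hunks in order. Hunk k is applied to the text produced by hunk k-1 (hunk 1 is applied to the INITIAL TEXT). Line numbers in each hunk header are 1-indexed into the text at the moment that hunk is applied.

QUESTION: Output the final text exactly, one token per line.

Answer: jfkru
hvdey
hfz
txt
xgg
jhpn
jguj
mfl
kldk
rrlt
kspev

Derivation:
Hunk 1: at line 2 remove [glcpw,ehnt,tex] add [lzof,dpqk,adgs] -> 11 lines: jfkru hvdey lzof dpqk adgs xgg mvt xhnxq ghmo rrlt kspev
Hunk 2: at line 5 remove [mvt] add [wgo] -> 11 lines: jfkru hvdey lzof dpqk adgs xgg wgo xhnxq ghmo rrlt kspev
Hunk 3: at line 5 remove [wgo,xhnxq] add [jhpn,jguj] -> 11 lines: jfkru hvdey lzof dpqk adgs xgg jhpn jguj ghmo rrlt kspev
Hunk 4: at line 1 remove [lzof,dpqk,adgs] add [hfz,txt] -> 10 lines: jfkru hvdey hfz txt xgg jhpn jguj ghmo rrlt kspev
Hunk 5: at line 6 remove [ghmo] add [mfl,kldk] -> 11 lines: jfkru hvdey hfz txt xgg jhpn jguj mfl kldk rrlt kspev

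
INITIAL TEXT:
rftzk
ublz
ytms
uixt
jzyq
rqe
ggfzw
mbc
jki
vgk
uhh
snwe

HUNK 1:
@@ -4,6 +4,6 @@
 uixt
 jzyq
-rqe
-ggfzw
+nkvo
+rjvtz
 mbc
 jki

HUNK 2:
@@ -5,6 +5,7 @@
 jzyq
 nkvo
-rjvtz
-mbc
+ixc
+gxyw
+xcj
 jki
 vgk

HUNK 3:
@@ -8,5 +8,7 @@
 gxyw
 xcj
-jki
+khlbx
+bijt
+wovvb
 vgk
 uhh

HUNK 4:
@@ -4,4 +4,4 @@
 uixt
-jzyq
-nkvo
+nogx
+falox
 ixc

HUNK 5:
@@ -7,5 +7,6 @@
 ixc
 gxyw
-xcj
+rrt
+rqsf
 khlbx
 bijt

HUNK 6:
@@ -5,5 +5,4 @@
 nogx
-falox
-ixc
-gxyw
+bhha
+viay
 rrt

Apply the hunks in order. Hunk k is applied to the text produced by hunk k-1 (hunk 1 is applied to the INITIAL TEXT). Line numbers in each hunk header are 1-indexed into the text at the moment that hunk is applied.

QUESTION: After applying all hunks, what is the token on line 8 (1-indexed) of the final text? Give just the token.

Answer: rrt

Derivation:
Hunk 1: at line 4 remove [rqe,ggfzw] add [nkvo,rjvtz] -> 12 lines: rftzk ublz ytms uixt jzyq nkvo rjvtz mbc jki vgk uhh snwe
Hunk 2: at line 5 remove [rjvtz,mbc] add [ixc,gxyw,xcj] -> 13 lines: rftzk ublz ytms uixt jzyq nkvo ixc gxyw xcj jki vgk uhh snwe
Hunk 3: at line 8 remove [jki] add [khlbx,bijt,wovvb] -> 15 lines: rftzk ublz ytms uixt jzyq nkvo ixc gxyw xcj khlbx bijt wovvb vgk uhh snwe
Hunk 4: at line 4 remove [jzyq,nkvo] add [nogx,falox] -> 15 lines: rftzk ublz ytms uixt nogx falox ixc gxyw xcj khlbx bijt wovvb vgk uhh snwe
Hunk 5: at line 7 remove [xcj] add [rrt,rqsf] -> 16 lines: rftzk ublz ytms uixt nogx falox ixc gxyw rrt rqsf khlbx bijt wovvb vgk uhh snwe
Hunk 6: at line 5 remove [falox,ixc,gxyw] add [bhha,viay] -> 15 lines: rftzk ublz ytms uixt nogx bhha viay rrt rqsf khlbx bijt wovvb vgk uhh snwe
Final line 8: rrt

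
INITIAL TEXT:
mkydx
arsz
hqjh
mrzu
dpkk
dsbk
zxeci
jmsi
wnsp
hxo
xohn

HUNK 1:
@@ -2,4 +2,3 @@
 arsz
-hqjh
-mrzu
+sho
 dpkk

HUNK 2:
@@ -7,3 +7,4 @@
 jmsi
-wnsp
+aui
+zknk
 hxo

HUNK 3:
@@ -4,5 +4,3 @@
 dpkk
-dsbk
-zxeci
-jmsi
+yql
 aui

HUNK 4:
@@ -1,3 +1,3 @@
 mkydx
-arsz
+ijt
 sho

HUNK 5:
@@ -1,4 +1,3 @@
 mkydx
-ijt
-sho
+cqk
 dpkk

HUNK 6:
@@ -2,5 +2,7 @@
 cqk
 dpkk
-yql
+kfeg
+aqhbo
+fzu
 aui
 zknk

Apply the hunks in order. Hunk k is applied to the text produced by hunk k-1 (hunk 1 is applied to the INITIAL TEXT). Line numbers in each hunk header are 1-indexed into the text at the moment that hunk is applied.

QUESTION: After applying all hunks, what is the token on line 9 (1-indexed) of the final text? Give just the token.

Hunk 1: at line 2 remove [hqjh,mrzu] add [sho] -> 10 lines: mkydx arsz sho dpkk dsbk zxeci jmsi wnsp hxo xohn
Hunk 2: at line 7 remove [wnsp] add [aui,zknk] -> 11 lines: mkydx arsz sho dpkk dsbk zxeci jmsi aui zknk hxo xohn
Hunk 3: at line 4 remove [dsbk,zxeci,jmsi] add [yql] -> 9 lines: mkydx arsz sho dpkk yql aui zknk hxo xohn
Hunk 4: at line 1 remove [arsz] add [ijt] -> 9 lines: mkydx ijt sho dpkk yql aui zknk hxo xohn
Hunk 5: at line 1 remove [ijt,sho] add [cqk] -> 8 lines: mkydx cqk dpkk yql aui zknk hxo xohn
Hunk 6: at line 2 remove [yql] add [kfeg,aqhbo,fzu] -> 10 lines: mkydx cqk dpkk kfeg aqhbo fzu aui zknk hxo xohn
Final line 9: hxo

Answer: hxo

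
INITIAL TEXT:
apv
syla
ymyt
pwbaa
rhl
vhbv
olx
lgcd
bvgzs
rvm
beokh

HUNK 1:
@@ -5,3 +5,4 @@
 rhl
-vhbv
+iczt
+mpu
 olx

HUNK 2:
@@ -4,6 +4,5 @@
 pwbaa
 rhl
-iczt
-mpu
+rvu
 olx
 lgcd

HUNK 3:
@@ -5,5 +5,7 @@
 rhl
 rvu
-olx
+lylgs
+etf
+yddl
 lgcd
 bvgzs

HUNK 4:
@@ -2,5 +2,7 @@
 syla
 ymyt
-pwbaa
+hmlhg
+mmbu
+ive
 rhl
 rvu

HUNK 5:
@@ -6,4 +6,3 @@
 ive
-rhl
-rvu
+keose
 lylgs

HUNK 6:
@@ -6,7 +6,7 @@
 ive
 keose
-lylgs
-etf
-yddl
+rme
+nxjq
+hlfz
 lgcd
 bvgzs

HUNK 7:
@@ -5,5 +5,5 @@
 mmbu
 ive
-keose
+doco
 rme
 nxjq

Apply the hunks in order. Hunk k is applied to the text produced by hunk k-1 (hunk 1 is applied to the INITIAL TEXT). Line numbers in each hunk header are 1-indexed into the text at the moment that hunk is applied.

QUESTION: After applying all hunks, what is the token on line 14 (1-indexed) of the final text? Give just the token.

Hunk 1: at line 5 remove [vhbv] add [iczt,mpu] -> 12 lines: apv syla ymyt pwbaa rhl iczt mpu olx lgcd bvgzs rvm beokh
Hunk 2: at line 4 remove [iczt,mpu] add [rvu] -> 11 lines: apv syla ymyt pwbaa rhl rvu olx lgcd bvgzs rvm beokh
Hunk 3: at line 5 remove [olx] add [lylgs,etf,yddl] -> 13 lines: apv syla ymyt pwbaa rhl rvu lylgs etf yddl lgcd bvgzs rvm beokh
Hunk 4: at line 2 remove [pwbaa] add [hmlhg,mmbu,ive] -> 15 lines: apv syla ymyt hmlhg mmbu ive rhl rvu lylgs etf yddl lgcd bvgzs rvm beokh
Hunk 5: at line 6 remove [rhl,rvu] add [keose] -> 14 lines: apv syla ymyt hmlhg mmbu ive keose lylgs etf yddl lgcd bvgzs rvm beokh
Hunk 6: at line 6 remove [lylgs,etf,yddl] add [rme,nxjq,hlfz] -> 14 lines: apv syla ymyt hmlhg mmbu ive keose rme nxjq hlfz lgcd bvgzs rvm beokh
Hunk 7: at line 5 remove [keose] add [doco] -> 14 lines: apv syla ymyt hmlhg mmbu ive doco rme nxjq hlfz lgcd bvgzs rvm beokh
Final line 14: beokh

Answer: beokh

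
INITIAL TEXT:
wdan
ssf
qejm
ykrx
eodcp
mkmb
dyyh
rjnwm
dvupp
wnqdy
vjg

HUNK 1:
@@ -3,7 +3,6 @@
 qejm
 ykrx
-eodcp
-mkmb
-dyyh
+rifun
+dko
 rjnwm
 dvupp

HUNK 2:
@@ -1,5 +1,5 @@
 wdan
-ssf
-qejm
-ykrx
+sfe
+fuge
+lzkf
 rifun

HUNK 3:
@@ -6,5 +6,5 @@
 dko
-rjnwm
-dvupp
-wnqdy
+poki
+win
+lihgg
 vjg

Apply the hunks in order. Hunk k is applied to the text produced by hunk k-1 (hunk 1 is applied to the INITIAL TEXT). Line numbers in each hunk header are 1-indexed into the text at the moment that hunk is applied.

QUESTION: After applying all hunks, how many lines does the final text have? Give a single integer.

Answer: 10

Derivation:
Hunk 1: at line 3 remove [eodcp,mkmb,dyyh] add [rifun,dko] -> 10 lines: wdan ssf qejm ykrx rifun dko rjnwm dvupp wnqdy vjg
Hunk 2: at line 1 remove [ssf,qejm,ykrx] add [sfe,fuge,lzkf] -> 10 lines: wdan sfe fuge lzkf rifun dko rjnwm dvupp wnqdy vjg
Hunk 3: at line 6 remove [rjnwm,dvupp,wnqdy] add [poki,win,lihgg] -> 10 lines: wdan sfe fuge lzkf rifun dko poki win lihgg vjg
Final line count: 10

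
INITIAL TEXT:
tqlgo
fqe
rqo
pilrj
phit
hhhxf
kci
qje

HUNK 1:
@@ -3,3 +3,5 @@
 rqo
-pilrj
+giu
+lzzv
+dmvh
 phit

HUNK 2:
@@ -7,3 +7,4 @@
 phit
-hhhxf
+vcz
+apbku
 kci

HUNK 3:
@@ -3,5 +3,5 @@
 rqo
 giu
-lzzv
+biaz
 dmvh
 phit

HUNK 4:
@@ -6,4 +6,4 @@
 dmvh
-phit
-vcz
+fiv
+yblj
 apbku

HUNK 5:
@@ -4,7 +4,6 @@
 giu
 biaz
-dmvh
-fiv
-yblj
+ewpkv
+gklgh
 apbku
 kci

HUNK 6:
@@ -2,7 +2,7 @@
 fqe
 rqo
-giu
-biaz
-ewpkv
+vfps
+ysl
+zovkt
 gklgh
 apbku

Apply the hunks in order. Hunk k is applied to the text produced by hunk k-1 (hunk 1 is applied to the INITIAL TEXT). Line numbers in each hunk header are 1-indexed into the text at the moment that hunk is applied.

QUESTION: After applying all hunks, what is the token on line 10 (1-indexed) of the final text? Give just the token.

Answer: qje

Derivation:
Hunk 1: at line 3 remove [pilrj] add [giu,lzzv,dmvh] -> 10 lines: tqlgo fqe rqo giu lzzv dmvh phit hhhxf kci qje
Hunk 2: at line 7 remove [hhhxf] add [vcz,apbku] -> 11 lines: tqlgo fqe rqo giu lzzv dmvh phit vcz apbku kci qje
Hunk 3: at line 3 remove [lzzv] add [biaz] -> 11 lines: tqlgo fqe rqo giu biaz dmvh phit vcz apbku kci qje
Hunk 4: at line 6 remove [phit,vcz] add [fiv,yblj] -> 11 lines: tqlgo fqe rqo giu biaz dmvh fiv yblj apbku kci qje
Hunk 5: at line 4 remove [dmvh,fiv,yblj] add [ewpkv,gklgh] -> 10 lines: tqlgo fqe rqo giu biaz ewpkv gklgh apbku kci qje
Hunk 6: at line 2 remove [giu,biaz,ewpkv] add [vfps,ysl,zovkt] -> 10 lines: tqlgo fqe rqo vfps ysl zovkt gklgh apbku kci qje
Final line 10: qje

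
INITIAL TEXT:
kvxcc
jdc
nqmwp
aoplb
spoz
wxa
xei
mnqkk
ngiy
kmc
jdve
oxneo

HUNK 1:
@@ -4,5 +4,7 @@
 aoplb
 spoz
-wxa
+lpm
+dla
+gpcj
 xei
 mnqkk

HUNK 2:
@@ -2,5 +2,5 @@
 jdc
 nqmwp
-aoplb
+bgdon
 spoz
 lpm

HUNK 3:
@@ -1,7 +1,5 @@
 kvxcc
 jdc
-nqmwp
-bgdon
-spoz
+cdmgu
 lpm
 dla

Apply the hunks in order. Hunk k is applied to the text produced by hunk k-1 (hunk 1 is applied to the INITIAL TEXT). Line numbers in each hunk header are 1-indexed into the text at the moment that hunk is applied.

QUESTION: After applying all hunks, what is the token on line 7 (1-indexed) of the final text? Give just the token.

Hunk 1: at line 4 remove [wxa] add [lpm,dla,gpcj] -> 14 lines: kvxcc jdc nqmwp aoplb spoz lpm dla gpcj xei mnqkk ngiy kmc jdve oxneo
Hunk 2: at line 2 remove [aoplb] add [bgdon] -> 14 lines: kvxcc jdc nqmwp bgdon spoz lpm dla gpcj xei mnqkk ngiy kmc jdve oxneo
Hunk 3: at line 1 remove [nqmwp,bgdon,spoz] add [cdmgu] -> 12 lines: kvxcc jdc cdmgu lpm dla gpcj xei mnqkk ngiy kmc jdve oxneo
Final line 7: xei

Answer: xei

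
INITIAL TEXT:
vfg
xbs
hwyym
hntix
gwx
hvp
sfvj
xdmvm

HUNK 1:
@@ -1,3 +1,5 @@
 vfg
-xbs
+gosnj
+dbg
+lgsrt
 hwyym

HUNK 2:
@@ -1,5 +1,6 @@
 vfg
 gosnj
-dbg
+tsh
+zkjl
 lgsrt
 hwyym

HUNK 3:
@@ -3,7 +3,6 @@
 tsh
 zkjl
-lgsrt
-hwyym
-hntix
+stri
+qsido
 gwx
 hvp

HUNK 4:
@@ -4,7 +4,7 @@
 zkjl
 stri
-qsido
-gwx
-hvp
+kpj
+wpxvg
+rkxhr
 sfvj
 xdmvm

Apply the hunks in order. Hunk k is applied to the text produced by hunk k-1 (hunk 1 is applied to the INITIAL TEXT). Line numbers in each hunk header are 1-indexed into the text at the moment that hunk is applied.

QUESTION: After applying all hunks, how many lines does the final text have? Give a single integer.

Answer: 10

Derivation:
Hunk 1: at line 1 remove [xbs] add [gosnj,dbg,lgsrt] -> 10 lines: vfg gosnj dbg lgsrt hwyym hntix gwx hvp sfvj xdmvm
Hunk 2: at line 1 remove [dbg] add [tsh,zkjl] -> 11 lines: vfg gosnj tsh zkjl lgsrt hwyym hntix gwx hvp sfvj xdmvm
Hunk 3: at line 3 remove [lgsrt,hwyym,hntix] add [stri,qsido] -> 10 lines: vfg gosnj tsh zkjl stri qsido gwx hvp sfvj xdmvm
Hunk 4: at line 4 remove [qsido,gwx,hvp] add [kpj,wpxvg,rkxhr] -> 10 lines: vfg gosnj tsh zkjl stri kpj wpxvg rkxhr sfvj xdmvm
Final line count: 10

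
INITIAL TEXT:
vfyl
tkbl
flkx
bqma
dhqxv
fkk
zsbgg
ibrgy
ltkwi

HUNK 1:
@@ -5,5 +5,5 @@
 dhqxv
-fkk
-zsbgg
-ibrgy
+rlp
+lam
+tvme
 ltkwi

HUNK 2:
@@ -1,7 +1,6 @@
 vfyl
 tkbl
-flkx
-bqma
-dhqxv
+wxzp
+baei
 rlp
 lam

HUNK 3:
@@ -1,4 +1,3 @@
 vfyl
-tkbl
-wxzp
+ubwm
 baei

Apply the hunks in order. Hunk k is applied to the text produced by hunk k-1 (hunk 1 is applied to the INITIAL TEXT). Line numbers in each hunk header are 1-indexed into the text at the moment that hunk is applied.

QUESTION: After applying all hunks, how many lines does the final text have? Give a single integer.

Hunk 1: at line 5 remove [fkk,zsbgg,ibrgy] add [rlp,lam,tvme] -> 9 lines: vfyl tkbl flkx bqma dhqxv rlp lam tvme ltkwi
Hunk 2: at line 1 remove [flkx,bqma,dhqxv] add [wxzp,baei] -> 8 lines: vfyl tkbl wxzp baei rlp lam tvme ltkwi
Hunk 3: at line 1 remove [tkbl,wxzp] add [ubwm] -> 7 lines: vfyl ubwm baei rlp lam tvme ltkwi
Final line count: 7

Answer: 7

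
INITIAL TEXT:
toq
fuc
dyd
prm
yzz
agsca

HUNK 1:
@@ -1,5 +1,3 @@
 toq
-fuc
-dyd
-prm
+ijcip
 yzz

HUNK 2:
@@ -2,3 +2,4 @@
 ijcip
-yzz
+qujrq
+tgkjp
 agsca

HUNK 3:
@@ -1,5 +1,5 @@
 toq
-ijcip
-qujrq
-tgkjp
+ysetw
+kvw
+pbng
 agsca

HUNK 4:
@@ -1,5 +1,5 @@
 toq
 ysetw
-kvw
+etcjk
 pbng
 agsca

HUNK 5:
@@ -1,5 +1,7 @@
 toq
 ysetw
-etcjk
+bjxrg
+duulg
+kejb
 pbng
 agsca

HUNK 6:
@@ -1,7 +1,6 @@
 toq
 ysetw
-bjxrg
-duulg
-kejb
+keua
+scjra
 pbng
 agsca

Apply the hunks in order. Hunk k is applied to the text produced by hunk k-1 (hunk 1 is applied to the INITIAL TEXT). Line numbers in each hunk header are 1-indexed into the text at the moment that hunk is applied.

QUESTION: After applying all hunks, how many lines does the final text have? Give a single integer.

Answer: 6

Derivation:
Hunk 1: at line 1 remove [fuc,dyd,prm] add [ijcip] -> 4 lines: toq ijcip yzz agsca
Hunk 2: at line 2 remove [yzz] add [qujrq,tgkjp] -> 5 lines: toq ijcip qujrq tgkjp agsca
Hunk 3: at line 1 remove [ijcip,qujrq,tgkjp] add [ysetw,kvw,pbng] -> 5 lines: toq ysetw kvw pbng agsca
Hunk 4: at line 1 remove [kvw] add [etcjk] -> 5 lines: toq ysetw etcjk pbng agsca
Hunk 5: at line 1 remove [etcjk] add [bjxrg,duulg,kejb] -> 7 lines: toq ysetw bjxrg duulg kejb pbng agsca
Hunk 6: at line 1 remove [bjxrg,duulg,kejb] add [keua,scjra] -> 6 lines: toq ysetw keua scjra pbng agsca
Final line count: 6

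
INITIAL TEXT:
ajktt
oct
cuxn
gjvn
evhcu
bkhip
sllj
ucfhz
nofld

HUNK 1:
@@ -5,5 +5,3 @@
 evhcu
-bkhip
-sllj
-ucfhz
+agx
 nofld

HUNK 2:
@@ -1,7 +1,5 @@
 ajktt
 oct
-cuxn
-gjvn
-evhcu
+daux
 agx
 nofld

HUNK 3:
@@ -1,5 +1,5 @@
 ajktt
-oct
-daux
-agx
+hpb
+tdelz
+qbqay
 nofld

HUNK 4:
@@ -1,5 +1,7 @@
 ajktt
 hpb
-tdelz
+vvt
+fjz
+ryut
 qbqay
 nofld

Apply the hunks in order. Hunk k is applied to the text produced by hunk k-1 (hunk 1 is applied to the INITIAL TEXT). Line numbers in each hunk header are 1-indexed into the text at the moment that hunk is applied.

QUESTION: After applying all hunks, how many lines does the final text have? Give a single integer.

Hunk 1: at line 5 remove [bkhip,sllj,ucfhz] add [agx] -> 7 lines: ajktt oct cuxn gjvn evhcu agx nofld
Hunk 2: at line 1 remove [cuxn,gjvn,evhcu] add [daux] -> 5 lines: ajktt oct daux agx nofld
Hunk 3: at line 1 remove [oct,daux,agx] add [hpb,tdelz,qbqay] -> 5 lines: ajktt hpb tdelz qbqay nofld
Hunk 4: at line 1 remove [tdelz] add [vvt,fjz,ryut] -> 7 lines: ajktt hpb vvt fjz ryut qbqay nofld
Final line count: 7

Answer: 7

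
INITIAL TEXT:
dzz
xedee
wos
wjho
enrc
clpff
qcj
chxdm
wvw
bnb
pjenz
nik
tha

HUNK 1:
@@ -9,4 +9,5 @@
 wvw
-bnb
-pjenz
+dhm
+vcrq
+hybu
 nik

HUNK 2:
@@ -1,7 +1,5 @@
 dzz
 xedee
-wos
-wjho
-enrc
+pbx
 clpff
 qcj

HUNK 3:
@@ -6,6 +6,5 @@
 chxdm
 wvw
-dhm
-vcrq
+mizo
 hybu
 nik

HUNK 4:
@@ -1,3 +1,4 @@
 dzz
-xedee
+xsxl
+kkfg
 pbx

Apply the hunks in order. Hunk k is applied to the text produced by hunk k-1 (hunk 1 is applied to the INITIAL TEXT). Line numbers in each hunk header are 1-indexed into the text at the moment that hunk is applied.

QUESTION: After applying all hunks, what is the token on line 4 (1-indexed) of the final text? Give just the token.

Answer: pbx

Derivation:
Hunk 1: at line 9 remove [bnb,pjenz] add [dhm,vcrq,hybu] -> 14 lines: dzz xedee wos wjho enrc clpff qcj chxdm wvw dhm vcrq hybu nik tha
Hunk 2: at line 1 remove [wos,wjho,enrc] add [pbx] -> 12 lines: dzz xedee pbx clpff qcj chxdm wvw dhm vcrq hybu nik tha
Hunk 3: at line 6 remove [dhm,vcrq] add [mizo] -> 11 lines: dzz xedee pbx clpff qcj chxdm wvw mizo hybu nik tha
Hunk 4: at line 1 remove [xedee] add [xsxl,kkfg] -> 12 lines: dzz xsxl kkfg pbx clpff qcj chxdm wvw mizo hybu nik tha
Final line 4: pbx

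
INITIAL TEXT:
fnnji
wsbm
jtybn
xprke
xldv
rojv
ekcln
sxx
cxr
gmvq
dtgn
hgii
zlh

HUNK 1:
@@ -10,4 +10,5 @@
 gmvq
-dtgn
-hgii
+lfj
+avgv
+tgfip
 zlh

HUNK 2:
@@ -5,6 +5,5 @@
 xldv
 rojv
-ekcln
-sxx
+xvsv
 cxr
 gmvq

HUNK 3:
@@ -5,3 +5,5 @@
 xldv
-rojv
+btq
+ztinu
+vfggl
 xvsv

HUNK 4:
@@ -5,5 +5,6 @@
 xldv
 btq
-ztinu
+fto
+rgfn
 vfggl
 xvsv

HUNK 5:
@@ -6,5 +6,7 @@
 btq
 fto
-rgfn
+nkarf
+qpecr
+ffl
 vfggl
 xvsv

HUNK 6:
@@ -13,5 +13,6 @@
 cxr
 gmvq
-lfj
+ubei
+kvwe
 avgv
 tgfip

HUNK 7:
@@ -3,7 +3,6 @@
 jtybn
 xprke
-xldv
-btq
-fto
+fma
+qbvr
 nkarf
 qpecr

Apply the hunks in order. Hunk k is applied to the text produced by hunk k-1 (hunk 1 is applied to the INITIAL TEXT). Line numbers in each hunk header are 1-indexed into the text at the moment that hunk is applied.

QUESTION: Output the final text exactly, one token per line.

Answer: fnnji
wsbm
jtybn
xprke
fma
qbvr
nkarf
qpecr
ffl
vfggl
xvsv
cxr
gmvq
ubei
kvwe
avgv
tgfip
zlh

Derivation:
Hunk 1: at line 10 remove [dtgn,hgii] add [lfj,avgv,tgfip] -> 14 lines: fnnji wsbm jtybn xprke xldv rojv ekcln sxx cxr gmvq lfj avgv tgfip zlh
Hunk 2: at line 5 remove [ekcln,sxx] add [xvsv] -> 13 lines: fnnji wsbm jtybn xprke xldv rojv xvsv cxr gmvq lfj avgv tgfip zlh
Hunk 3: at line 5 remove [rojv] add [btq,ztinu,vfggl] -> 15 lines: fnnji wsbm jtybn xprke xldv btq ztinu vfggl xvsv cxr gmvq lfj avgv tgfip zlh
Hunk 4: at line 5 remove [ztinu] add [fto,rgfn] -> 16 lines: fnnji wsbm jtybn xprke xldv btq fto rgfn vfggl xvsv cxr gmvq lfj avgv tgfip zlh
Hunk 5: at line 6 remove [rgfn] add [nkarf,qpecr,ffl] -> 18 lines: fnnji wsbm jtybn xprke xldv btq fto nkarf qpecr ffl vfggl xvsv cxr gmvq lfj avgv tgfip zlh
Hunk 6: at line 13 remove [lfj] add [ubei,kvwe] -> 19 lines: fnnji wsbm jtybn xprke xldv btq fto nkarf qpecr ffl vfggl xvsv cxr gmvq ubei kvwe avgv tgfip zlh
Hunk 7: at line 3 remove [xldv,btq,fto] add [fma,qbvr] -> 18 lines: fnnji wsbm jtybn xprke fma qbvr nkarf qpecr ffl vfggl xvsv cxr gmvq ubei kvwe avgv tgfip zlh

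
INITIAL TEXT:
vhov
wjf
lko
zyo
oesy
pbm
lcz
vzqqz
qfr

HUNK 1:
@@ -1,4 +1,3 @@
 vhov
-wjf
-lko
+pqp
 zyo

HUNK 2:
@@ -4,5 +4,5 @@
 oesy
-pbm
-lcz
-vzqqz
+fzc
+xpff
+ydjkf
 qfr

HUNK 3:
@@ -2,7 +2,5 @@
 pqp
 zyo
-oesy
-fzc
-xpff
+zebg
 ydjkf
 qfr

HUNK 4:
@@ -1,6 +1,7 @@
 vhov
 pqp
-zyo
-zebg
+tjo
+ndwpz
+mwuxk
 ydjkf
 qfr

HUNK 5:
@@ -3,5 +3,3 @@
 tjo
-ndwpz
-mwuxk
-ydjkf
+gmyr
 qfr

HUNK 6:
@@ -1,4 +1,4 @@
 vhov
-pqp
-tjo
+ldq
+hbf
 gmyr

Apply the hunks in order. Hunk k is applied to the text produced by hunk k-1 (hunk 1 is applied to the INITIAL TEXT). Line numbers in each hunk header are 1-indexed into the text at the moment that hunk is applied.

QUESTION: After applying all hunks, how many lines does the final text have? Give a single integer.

Answer: 5

Derivation:
Hunk 1: at line 1 remove [wjf,lko] add [pqp] -> 8 lines: vhov pqp zyo oesy pbm lcz vzqqz qfr
Hunk 2: at line 4 remove [pbm,lcz,vzqqz] add [fzc,xpff,ydjkf] -> 8 lines: vhov pqp zyo oesy fzc xpff ydjkf qfr
Hunk 3: at line 2 remove [oesy,fzc,xpff] add [zebg] -> 6 lines: vhov pqp zyo zebg ydjkf qfr
Hunk 4: at line 1 remove [zyo,zebg] add [tjo,ndwpz,mwuxk] -> 7 lines: vhov pqp tjo ndwpz mwuxk ydjkf qfr
Hunk 5: at line 3 remove [ndwpz,mwuxk,ydjkf] add [gmyr] -> 5 lines: vhov pqp tjo gmyr qfr
Hunk 6: at line 1 remove [pqp,tjo] add [ldq,hbf] -> 5 lines: vhov ldq hbf gmyr qfr
Final line count: 5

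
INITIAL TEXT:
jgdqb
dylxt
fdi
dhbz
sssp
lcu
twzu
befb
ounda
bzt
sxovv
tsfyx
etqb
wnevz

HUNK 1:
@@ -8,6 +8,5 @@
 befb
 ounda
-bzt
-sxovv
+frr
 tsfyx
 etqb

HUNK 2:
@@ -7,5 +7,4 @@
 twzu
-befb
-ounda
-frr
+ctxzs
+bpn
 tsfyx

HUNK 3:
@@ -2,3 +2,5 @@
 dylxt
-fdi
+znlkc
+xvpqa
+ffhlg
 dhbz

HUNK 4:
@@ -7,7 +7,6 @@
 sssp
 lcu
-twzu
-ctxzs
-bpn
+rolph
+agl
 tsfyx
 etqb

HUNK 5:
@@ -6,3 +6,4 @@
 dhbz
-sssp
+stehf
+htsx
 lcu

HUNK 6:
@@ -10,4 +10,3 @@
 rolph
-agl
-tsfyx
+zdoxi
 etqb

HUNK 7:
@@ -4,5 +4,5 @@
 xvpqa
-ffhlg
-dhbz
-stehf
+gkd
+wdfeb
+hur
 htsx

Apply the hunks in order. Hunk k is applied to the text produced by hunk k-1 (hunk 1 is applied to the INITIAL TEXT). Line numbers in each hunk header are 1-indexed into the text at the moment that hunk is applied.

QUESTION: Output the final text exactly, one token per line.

Hunk 1: at line 8 remove [bzt,sxovv] add [frr] -> 13 lines: jgdqb dylxt fdi dhbz sssp lcu twzu befb ounda frr tsfyx etqb wnevz
Hunk 2: at line 7 remove [befb,ounda,frr] add [ctxzs,bpn] -> 12 lines: jgdqb dylxt fdi dhbz sssp lcu twzu ctxzs bpn tsfyx etqb wnevz
Hunk 3: at line 2 remove [fdi] add [znlkc,xvpqa,ffhlg] -> 14 lines: jgdqb dylxt znlkc xvpqa ffhlg dhbz sssp lcu twzu ctxzs bpn tsfyx etqb wnevz
Hunk 4: at line 7 remove [twzu,ctxzs,bpn] add [rolph,agl] -> 13 lines: jgdqb dylxt znlkc xvpqa ffhlg dhbz sssp lcu rolph agl tsfyx etqb wnevz
Hunk 5: at line 6 remove [sssp] add [stehf,htsx] -> 14 lines: jgdqb dylxt znlkc xvpqa ffhlg dhbz stehf htsx lcu rolph agl tsfyx etqb wnevz
Hunk 6: at line 10 remove [agl,tsfyx] add [zdoxi] -> 13 lines: jgdqb dylxt znlkc xvpqa ffhlg dhbz stehf htsx lcu rolph zdoxi etqb wnevz
Hunk 7: at line 4 remove [ffhlg,dhbz,stehf] add [gkd,wdfeb,hur] -> 13 lines: jgdqb dylxt znlkc xvpqa gkd wdfeb hur htsx lcu rolph zdoxi etqb wnevz

Answer: jgdqb
dylxt
znlkc
xvpqa
gkd
wdfeb
hur
htsx
lcu
rolph
zdoxi
etqb
wnevz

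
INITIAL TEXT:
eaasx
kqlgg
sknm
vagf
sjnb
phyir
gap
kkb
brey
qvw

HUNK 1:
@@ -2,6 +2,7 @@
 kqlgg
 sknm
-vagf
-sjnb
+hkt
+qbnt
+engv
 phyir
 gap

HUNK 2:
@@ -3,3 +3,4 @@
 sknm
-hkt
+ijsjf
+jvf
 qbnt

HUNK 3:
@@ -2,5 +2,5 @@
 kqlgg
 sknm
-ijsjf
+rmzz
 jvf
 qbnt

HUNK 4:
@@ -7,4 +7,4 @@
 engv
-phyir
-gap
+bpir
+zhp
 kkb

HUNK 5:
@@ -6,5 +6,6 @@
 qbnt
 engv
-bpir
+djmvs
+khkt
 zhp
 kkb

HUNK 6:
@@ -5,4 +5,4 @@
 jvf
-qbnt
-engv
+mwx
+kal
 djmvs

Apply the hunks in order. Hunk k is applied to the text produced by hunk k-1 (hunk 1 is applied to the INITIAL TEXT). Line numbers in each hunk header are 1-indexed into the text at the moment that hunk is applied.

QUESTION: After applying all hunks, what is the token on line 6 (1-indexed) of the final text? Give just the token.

Hunk 1: at line 2 remove [vagf,sjnb] add [hkt,qbnt,engv] -> 11 lines: eaasx kqlgg sknm hkt qbnt engv phyir gap kkb brey qvw
Hunk 2: at line 3 remove [hkt] add [ijsjf,jvf] -> 12 lines: eaasx kqlgg sknm ijsjf jvf qbnt engv phyir gap kkb brey qvw
Hunk 3: at line 2 remove [ijsjf] add [rmzz] -> 12 lines: eaasx kqlgg sknm rmzz jvf qbnt engv phyir gap kkb brey qvw
Hunk 4: at line 7 remove [phyir,gap] add [bpir,zhp] -> 12 lines: eaasx kqlgg sknm rmzz jvf qbnt engv bpir zhp kkb brey qvw
Hunk 5: at line 6 remove [bpir] add [djmvs,khkt] -> 13 lines: eaasx kqlgg sknm rmzz jvf qbnt engv djmvs khkt zhp kkb brey qvw
Hunk 6: at line 5 remove [qbnt,engv] add [mwx,kal] -> 13 lines: eaasx kqlgg sknm rmzz jvf mwx kal djmvs khkt zhp kkb brey qvw
Final line 6: mwx

Answer: mwx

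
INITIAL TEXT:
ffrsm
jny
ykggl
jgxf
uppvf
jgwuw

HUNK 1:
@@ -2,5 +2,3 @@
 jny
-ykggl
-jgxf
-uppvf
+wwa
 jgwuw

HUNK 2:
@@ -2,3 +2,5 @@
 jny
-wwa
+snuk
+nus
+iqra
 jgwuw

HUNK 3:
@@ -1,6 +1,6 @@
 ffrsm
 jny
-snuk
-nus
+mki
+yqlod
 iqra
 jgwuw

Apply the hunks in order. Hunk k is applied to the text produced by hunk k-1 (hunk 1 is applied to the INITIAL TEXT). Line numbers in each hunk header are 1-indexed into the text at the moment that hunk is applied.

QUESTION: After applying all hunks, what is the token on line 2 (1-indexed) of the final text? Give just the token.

Answer: jny

Derivation:
Hunk 1: at line 2 remove [ykggl,jgxf,uppvf] add [wwa] -> 4 lines: ffrsm jny wwa jgwuw
Hunk 2: at line 2 remove [wwa] add [snuk,nus,iqra] -> 6 lines: ffrsm jny snuk nus iqra jgwuw
Hunk 3: at line 1 remove [snuk,nus] add [mki,yqlod] -> 6 lines: ffrsm jny mki yqlod iqra jgwuw
Final line 2: jny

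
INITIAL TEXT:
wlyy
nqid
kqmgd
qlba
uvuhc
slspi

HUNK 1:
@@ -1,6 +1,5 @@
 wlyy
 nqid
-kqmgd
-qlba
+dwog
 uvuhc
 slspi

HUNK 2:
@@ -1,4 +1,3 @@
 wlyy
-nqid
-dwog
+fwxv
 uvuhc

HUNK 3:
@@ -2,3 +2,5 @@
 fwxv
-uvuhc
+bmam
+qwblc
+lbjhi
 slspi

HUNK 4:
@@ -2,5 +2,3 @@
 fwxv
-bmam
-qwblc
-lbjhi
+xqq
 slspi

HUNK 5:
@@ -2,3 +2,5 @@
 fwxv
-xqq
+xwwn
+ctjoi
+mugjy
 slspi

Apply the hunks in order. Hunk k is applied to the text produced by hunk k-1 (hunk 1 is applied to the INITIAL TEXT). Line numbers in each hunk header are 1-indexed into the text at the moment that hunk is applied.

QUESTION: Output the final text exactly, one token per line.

Answer: wlyy
fwxv
xwwn
ctjoi
mugjy
slspi

Derivation:
Hunk 1: at line 1 remove [kqmgd,qlba] add [dwog] -> 5 lines: wlyy nqid dwog uvuhc slspi
Hunk 2: at line 1 remove [nqid,dwog] add [fwxv] -> 4 lines: wlyy fwxv uvuhc slspi
Hunk 3: at line 2 remove [uvuhc] add [bmam,qwblc,lbjhi] -> 6 lines: wlyy fwxv bmam qwblc lbjhi slspi
Hunk 4: at line 2 remove [bmam,qwblc,lbjhi] add [xqq] -> 4 lines: wlyy fwxv xqq slspi
Hunk 5: at line 2 remove [xqq] add [xwwn,ctjoi,mugjy] -> 6 lines: wlyy fwxv xwwn ctjoi mugjy slspi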